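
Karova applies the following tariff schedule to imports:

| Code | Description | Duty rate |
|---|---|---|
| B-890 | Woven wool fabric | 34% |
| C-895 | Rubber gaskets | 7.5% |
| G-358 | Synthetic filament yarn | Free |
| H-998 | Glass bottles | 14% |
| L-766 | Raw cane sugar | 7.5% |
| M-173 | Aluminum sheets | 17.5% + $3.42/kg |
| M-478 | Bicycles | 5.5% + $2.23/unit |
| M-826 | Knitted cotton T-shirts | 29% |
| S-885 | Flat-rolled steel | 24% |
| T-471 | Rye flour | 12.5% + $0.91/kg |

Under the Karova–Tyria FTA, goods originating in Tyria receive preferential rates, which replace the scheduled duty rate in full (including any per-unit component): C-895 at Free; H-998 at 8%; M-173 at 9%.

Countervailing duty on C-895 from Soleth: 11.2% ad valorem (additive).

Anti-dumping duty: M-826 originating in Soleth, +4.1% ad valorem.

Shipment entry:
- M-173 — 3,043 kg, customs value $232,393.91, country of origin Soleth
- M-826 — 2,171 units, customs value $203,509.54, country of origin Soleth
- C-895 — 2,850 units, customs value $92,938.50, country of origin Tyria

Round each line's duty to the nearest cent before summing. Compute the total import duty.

Line 1 (M-173, Soleth, 3,043 kg, $232,393.91):
Base rate for M-173 is 17.5% + $3.42/kg.
M-173 has an FTA preferential rate, but origin Soleth is not Tyria; base rate stands.
Duty = $232,393.91 × 17.5% + 3,043 × $3.42 = $51,075.99.
Line 2 (M-826, Soleth, 2,171 units, $203,509.54):
Base rate for M-826 is 29%.
Additional duty on M-826 from Soleth: +4.1%. Applied ad valorem rate: 29% + 4.1% = 33.1%.
Duty = $203,509.54 × 33.1% = $67,361.66.
Line 3 (C-895, Tyria, 2,850 units, $92,938.50):
Base rate for C-895 is 7.5%.
Origin Tyria qualifies under the Karova–Tyria agreement and C-895 is covered: preferential rate Free applies instead.
The additional-duty order on C-895 targets Soleth, not Tyria; it does not apply.
Duty = $92,938.50 × 0% = $0.00.
Total = $51,075.99 + $67,361.66 + $0.00 = $118,437.65.

$118,437.65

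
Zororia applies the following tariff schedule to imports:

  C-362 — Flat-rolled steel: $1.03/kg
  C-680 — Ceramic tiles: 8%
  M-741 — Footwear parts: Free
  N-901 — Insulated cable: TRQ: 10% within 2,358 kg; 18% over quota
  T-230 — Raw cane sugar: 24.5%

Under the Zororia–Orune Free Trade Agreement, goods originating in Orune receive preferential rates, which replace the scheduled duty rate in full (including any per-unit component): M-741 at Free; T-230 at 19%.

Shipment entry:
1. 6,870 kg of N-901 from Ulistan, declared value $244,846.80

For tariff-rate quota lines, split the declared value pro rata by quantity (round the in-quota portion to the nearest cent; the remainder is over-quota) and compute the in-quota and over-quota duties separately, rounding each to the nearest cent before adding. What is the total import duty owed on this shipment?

Line 1 (N-901, Ulistan, 6,870 kg, $244,846.80):
Code N-901 is under a tariff-rate quota (threshold 2,358 kg). In-quota: 2,358 kg at 10%; over-quota: 4,512 kg at 18%.
Pro-rata value split: in-quota = $244,846.80 × 2,358/6,870 = $84,039.12; over-quota = $244,846.80 − $84,039.12 = $160,807.68.
In-quota duty = $84,039.12 × 10% = $8,403.91. Over-quota duty = $160,807.68 × 18% = $28,945.38.
Line duty = $8,403.91 + $28,945.38 = $37,349.29.

$37,349.29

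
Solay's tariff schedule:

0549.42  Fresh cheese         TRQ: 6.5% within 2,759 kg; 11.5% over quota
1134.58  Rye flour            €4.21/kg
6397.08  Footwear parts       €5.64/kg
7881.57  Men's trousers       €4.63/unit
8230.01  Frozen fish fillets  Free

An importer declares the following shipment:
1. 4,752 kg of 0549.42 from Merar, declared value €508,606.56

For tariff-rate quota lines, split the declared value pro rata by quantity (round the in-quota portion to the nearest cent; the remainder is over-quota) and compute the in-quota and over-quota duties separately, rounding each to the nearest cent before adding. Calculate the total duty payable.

Line 1 (0549.42, Merar, 4,752 kg, €508,606.56):
Code 0549.42 is under a tariff-rate quota (threshold 2,759 kg). In-quota: 2,759 kg at 6.5%; over-quota: 1,993 kg at 11.5%.
Pro-rata value split: in-quota = €508,606.56 × 2,759/4,752 = €295,295.77; over-quota = €508,606.56 − €295,295.77 = €213,310.79.
In-quota duty = €295,295.77 × 6.5% = €19,194.23. Over-quota duty = €213,310.79 × 11.5% = €24,530.74.
Line duty = €19,194.23 + €24,530.74 = €43,724.97.

€43,724.97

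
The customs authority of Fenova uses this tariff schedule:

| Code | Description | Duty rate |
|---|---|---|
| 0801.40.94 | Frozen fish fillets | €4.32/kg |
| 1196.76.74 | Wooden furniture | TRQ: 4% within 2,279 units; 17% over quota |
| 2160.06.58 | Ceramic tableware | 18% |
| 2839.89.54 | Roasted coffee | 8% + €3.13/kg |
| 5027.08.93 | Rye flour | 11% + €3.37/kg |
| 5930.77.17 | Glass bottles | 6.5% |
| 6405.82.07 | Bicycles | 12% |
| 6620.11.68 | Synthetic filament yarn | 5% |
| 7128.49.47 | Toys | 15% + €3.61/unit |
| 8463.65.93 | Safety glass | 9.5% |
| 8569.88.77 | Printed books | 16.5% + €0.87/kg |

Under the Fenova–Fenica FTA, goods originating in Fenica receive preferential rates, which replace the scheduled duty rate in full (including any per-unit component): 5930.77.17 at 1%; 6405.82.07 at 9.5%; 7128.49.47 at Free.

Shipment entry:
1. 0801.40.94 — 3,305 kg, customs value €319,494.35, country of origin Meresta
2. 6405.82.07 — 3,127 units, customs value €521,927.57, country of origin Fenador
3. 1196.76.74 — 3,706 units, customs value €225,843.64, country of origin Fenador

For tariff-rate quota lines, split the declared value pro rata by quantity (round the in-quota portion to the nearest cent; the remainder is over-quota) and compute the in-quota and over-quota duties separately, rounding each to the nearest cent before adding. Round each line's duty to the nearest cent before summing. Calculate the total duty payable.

€97,247.63

Line 1 (0801.40.94, Meresta, 3,305 kg, €319,494.35):
Base rate for 0801.40.94 is €4.32/kg.
Duty = 3,305 × €4.32 = €14,277.60.
Line 2 (6405.82.07, Fenador, 3,127 units, €521,927.57):
Base rate for 6405.82.07 is 12%.
6405.82.07 has an FTA preferential rate, but origin Fenador is not Fenica; base rate stands.
Duty = €521,927.57 × 12% = €62,631.31.
Line 3 (1196.76.74, Fenador, 3,706 units, €225,843.64):
Code 1196.76.74 is under a tariff-rate quota (threshold 2,279 units). In-quota: 2,279 units at 4%; over-quota: 1,427 units at 17%.
Pro-rata value split: in-quota = €225,843.64 × 2,279/3,706 = €138,882.26; over-quota = €225,843.64 − €138,882.26 = €86,961.38.
In-quota duty = €138,882.26 × 4% = €5,555.29. Over-quota duty = €86,961.38 × 17% = €14,783.43.
Line duty = €5,555.29 + €14,783.43 = €20,338.72.
Total = €14,277.60 + €62,631.31 + €20,338.72 = €97,247.63.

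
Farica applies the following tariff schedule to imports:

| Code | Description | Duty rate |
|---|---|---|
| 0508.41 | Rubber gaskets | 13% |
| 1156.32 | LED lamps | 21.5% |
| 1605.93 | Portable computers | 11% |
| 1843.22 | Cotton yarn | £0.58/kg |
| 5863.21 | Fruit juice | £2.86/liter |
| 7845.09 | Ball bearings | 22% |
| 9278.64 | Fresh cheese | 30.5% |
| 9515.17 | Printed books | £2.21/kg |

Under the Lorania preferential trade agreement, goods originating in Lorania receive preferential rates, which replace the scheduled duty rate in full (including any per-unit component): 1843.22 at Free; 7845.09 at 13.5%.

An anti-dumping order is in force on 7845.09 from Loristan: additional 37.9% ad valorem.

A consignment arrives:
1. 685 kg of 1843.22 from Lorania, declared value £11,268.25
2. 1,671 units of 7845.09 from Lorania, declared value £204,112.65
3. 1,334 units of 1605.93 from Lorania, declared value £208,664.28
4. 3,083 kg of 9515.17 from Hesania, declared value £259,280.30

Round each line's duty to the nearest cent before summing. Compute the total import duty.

£57,321.71

Line 1 (1843.22, Lorania, 685 kg, £11,268.25):
Base rate for 1843.22 is £0.58/kg.
Origin Lorania qualifies under the Farica–Lorania agreement and 1843.22 is covered: preferential rate Free applies instead.
Duty = £11,268.25 × 0% = £0.00.
Line 2 (7845.09, Lorania, 1,671 units, £204,112.65):
Base rate for 7845.09 is 22%.
Origin Lorania qualifies under the Farica–Lorania agreement and 7845.09 is covered: preferential rate 13.5% applies instead.
The additional-duty order on 7845.09 targets Loristan, not Lorania; it does not apply.
Duty = £204,112.65 × 13.5% = £27,555.21.
Line 3 (1605.93, Lorania, 1,334 units, £208,664.28):
Base rate for 1605.93 is 11%.
Origin Lorania is the FTA partner but 1605.93 is not on the preference list; base rate stands.
Duty = £208,664.28 × 11% = £22,953.07.
Line 4 (9515.17, Hesania, 3,083 kg, £259,280.30):
Base rate for 9515.17 is £2.21/kg.
Duty = 3,083 × £2.21 = £6,813.43.
Total = £0.00 + £27,555.21 + £22,953.07 + £6,813.43 = £57,321.71.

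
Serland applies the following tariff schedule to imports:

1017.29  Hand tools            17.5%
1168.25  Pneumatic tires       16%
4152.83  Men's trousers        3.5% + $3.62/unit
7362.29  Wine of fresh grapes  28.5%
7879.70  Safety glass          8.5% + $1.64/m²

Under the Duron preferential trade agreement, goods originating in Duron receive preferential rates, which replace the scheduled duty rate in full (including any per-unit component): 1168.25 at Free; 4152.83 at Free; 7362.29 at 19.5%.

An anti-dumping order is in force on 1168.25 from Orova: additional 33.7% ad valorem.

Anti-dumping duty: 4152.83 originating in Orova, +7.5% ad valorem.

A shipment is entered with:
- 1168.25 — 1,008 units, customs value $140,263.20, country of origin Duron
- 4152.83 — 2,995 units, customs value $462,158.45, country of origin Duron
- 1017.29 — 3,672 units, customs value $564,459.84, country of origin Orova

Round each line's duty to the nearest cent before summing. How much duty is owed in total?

$98,780.47

Line 1 (1168.25, Duron, 1,008 units, $140,263.20):
Base rate for 1168.25 is 16%.
Origin Duron qualifies under the Serland–Duron agreement and 1168.25 is covered: preferential rate Free applies instead.
The additional-duty order on 1168.25 targets Orova, not Duron; it does not apply.
Duty = $140,263.20 × 0% = $0.00.
Line 2 (4152.83, Duron, 2,995 units, $462,158.45):
Base rate for 4152.83 is 3.5% + $3.62/unit.
Origin Duron qualifies under the Serland–Duron agreement and 4152.83 is covered: preferential rate Free applies instead.
The additional-duty order on 4152.83 targets Orova, not Duron; it does not apply.
Duty = $462,158.45 × 0% = $0.00.
Line 3 (1017.29, Orova, 3,672 units, $564,459.84):
Base rate for 1017.29 is 17.5%.
Duty = $564,459.84 × 17.5% = $98,780.47.
Total = $0.00 + $0.00 + $98,780.47 = $98,780.47.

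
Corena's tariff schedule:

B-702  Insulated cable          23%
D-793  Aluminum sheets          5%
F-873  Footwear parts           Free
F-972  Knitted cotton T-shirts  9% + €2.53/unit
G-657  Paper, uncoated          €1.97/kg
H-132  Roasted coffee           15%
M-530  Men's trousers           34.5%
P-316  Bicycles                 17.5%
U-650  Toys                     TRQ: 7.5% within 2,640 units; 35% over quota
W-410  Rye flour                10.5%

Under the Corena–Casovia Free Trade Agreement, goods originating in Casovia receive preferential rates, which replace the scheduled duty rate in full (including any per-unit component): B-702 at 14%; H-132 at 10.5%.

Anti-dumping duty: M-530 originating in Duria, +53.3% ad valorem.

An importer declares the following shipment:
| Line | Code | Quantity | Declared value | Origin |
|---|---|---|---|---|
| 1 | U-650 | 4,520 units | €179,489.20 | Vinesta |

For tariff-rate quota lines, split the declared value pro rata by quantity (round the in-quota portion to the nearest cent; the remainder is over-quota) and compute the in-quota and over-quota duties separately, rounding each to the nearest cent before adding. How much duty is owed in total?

€33,991.76

Line 1 (U-650, Vinesta, 4,520 units, €179,489.20):
Code U-650 is under a tariff-rate quota (threshold 2,640 units). In-quota: 2,640 units at 7.5%; over-quota: 1,880 units at 35%.
Pro-rata value split: in-quota = €179,489.20 × 2,640/4,520 = €104,834.40; over-quota = €179,489.20 − €104,834.40 = €74,654.80.
In-quota duty = €104,834.40 × 7.5% = €7,862.58. Over-quota duty = €74,654.80 × 35% = €26,129.18.
Line duty = €7,862.58 + €26,129.18 = €33,991.76.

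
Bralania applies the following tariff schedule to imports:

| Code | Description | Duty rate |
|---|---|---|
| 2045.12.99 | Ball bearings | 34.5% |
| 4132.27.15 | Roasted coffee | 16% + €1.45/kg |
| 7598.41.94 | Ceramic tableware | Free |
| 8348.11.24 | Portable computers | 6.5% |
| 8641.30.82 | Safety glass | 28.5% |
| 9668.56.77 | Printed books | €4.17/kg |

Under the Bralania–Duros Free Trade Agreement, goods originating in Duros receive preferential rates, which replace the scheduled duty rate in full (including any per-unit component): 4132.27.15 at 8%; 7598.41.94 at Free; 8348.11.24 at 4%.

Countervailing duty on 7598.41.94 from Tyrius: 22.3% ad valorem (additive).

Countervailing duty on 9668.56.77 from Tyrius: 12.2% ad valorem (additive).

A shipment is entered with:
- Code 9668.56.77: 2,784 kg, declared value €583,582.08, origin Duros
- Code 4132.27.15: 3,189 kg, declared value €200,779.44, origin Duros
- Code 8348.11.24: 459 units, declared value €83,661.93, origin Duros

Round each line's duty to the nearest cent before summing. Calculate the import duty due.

€31,018.12

Line 1 (9668.56.77, Duros, 2,784 kg, €583,582.08):
Base rate for 9668.56.77 is €4.17/kg.
Origin Duros is the FTA partner but 9668.56.77 is not on the preference list; base rate stands.
The additional-duty order on 9668.56.77 targets Tyrius, not Duros; it does not apply.
Duty = 2,784 × €4.17 = €11,609.28.
Line 2 (4132.27.15, Duros, 3,189 kg, €200,779.44):
Base rate for 4132.27.15 is 16% + €1.45/kg.
Origin Duros qualifies under the Bralania–Duros agreement and 4132.27.15 is covered: preferential rate 8% applies instead.
Duty = €200,779.44 × 8% = €16,062.36.
Line 3 (8348.11.24, Duros, 459 units, €83,661.93):
Base rate for 8348.11.24 is 6.5%.
Origin Duros qualifies under the Bralania–Duros agreement and 8348.11.24 is covered: preferential rate 4% applies instead.
Duty = €83,661.93 × 4% = €3,346.48.
Total = €11,609.28 + €16,062.36 + €3,346.48 = €31,018.12.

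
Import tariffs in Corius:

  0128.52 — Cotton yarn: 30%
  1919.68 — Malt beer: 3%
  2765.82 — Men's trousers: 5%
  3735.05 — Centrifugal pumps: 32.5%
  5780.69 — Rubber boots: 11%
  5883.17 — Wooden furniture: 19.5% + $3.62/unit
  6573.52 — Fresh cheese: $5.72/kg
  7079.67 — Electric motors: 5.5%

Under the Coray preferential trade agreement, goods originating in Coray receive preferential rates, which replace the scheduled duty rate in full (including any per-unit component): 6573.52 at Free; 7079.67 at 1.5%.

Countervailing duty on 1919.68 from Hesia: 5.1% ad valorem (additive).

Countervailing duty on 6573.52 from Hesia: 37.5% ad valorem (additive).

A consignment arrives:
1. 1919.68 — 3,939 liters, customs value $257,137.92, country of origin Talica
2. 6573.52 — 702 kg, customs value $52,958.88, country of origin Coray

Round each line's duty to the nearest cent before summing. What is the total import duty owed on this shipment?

Line 1 (1919.68, Talica, 3,939 liters, $257,137.92):
Base rate for 1919.68 is 3%.
The additional-duty order on 1919.68 targets Hesia, not Talica; it does not apply.
Duty = $257,137.92 × 3% = $7,714.14.
Line 2 (6573.52, Coray, 702 kg, $52,958.88):
Base rate for 6573.52 is $5.72/kg.
Origin Coray qualifies under the Corius–Coray agreement and 6573.52 is covered: preferential rate Free applies instead.
The additional-duty order on 6573.52 targets Hesia, not Coray; it does not apply.
Duty = $52,958.88 × 0% = $0.00.
Total = $7,714.14 + $0.00 = $7,714.14.

$7,714.14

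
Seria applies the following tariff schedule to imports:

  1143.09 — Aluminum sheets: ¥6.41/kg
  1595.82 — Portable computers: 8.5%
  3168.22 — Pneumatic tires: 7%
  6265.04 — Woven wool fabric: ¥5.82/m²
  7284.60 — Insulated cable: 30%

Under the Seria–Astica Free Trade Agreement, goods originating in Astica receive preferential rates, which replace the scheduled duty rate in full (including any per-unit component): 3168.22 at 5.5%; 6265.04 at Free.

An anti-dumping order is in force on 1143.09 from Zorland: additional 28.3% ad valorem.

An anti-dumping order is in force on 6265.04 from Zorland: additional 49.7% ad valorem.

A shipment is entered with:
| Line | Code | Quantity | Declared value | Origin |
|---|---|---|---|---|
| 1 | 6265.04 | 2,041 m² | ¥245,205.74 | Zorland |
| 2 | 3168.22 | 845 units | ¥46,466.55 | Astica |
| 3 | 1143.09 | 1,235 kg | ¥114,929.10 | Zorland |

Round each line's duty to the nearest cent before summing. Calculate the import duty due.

¥176,742.82

Line 1 (6265.04, Zorland, 2,041 m², ¥245,205.74):
Base rate for 6265.04 is ¥5.82/m².
6265.04 has an FTA preferential rate, but origin Zorland is not Astica; base rate stands.
Additional duty on 6265.04 from Zorland: +49.7% ad valorem. Applied ad valorem rate = 49.7%.
Duty = ¥245,205.74 × 49.7% + 2,041 × ¥5.82 = ¥133,745.87.
Line 2 (3168.22, Astica, 845 units, ¥46,466.55):
Base rate for 3168.22 is 7%.
Origin Astica qualifies under the Seria–Astica agreement and 3168.22 is covered: preferential rate 5.5% applies instead.
Duty = ¥46,466.55 × 5.5% = ¥2,555.66.
Line 3 (1143.09, Zorland, 1,235 kg, ¥114,929.10):
Base rate for 1143.09 is ¥6.41/kg.
Additional duty on 1143.09 from Zorland: +28.3% ad valorem. Applied ad valorem rate = 28.3%.
Duty = ¥114,929.10 × 28.3% + 1,235 × ¥6.41 = ¥40,441.29.
Total = ¥133,745.87 + ¥2,555.66 + ¥40,441.29 = ¥176,742.82.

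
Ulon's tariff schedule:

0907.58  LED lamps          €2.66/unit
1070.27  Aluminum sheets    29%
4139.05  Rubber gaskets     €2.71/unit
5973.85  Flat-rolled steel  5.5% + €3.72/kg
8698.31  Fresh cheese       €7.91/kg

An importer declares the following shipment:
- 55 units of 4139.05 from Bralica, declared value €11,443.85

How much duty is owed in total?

€149.05

Line 1 (4139.05, Bralica, 55 units, €11,443.85):
Base rate for 4139.05 is €2.71/unit.
Duty = 55 × €2.71 = €149.05.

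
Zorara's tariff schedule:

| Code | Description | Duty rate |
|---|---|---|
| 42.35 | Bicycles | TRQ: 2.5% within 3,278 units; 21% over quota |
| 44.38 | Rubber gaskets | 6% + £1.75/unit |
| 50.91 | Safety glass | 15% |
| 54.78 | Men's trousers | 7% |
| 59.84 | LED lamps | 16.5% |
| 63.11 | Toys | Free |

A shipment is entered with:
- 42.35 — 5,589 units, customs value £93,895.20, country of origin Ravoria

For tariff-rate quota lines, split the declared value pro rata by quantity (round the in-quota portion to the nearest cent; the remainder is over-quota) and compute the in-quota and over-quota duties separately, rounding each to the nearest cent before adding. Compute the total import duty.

Line 1 (42.35, Ravoria, 5,589 units, £93,895.20):
Code 42.35 is under a tariff-rate quota (threshold 3,278 units). In-quota: 3,278 units at 2.5%; over-quota: 2,311 units at 21%.
Pro-rata value split: in-quota = £93,895.20 × 3,278/5,589 = £55,070.40; over-quota = £93,895.20 − £55,070.40 = £38,824.80.
In-quota duty = £55,070.40 × 2.5% = £1,376.76. Over-quota duty = £38,824.80 × 21% = £8,153.21.
Line duty = £1,376.76 + £8,153.21 = £9,529.97.

£9,529.97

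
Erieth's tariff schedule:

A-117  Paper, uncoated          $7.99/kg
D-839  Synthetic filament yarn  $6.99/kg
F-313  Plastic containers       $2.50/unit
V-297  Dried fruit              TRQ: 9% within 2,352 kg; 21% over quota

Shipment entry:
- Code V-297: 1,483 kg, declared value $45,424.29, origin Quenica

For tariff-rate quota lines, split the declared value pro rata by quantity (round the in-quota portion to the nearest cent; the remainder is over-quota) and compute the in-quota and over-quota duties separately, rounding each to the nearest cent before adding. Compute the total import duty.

Line 1 (V-297, Quenica, 1,483 kg, $45,424.29):
Code V-297 is under a tariff-rate quota (threshold 2,352 kg). Quantity 1,483 kg is within the quota, so the in-quota rate 9% applies to the full value.
Duty = $45,424.29 × 9% = $4,088.19.

$4,088.19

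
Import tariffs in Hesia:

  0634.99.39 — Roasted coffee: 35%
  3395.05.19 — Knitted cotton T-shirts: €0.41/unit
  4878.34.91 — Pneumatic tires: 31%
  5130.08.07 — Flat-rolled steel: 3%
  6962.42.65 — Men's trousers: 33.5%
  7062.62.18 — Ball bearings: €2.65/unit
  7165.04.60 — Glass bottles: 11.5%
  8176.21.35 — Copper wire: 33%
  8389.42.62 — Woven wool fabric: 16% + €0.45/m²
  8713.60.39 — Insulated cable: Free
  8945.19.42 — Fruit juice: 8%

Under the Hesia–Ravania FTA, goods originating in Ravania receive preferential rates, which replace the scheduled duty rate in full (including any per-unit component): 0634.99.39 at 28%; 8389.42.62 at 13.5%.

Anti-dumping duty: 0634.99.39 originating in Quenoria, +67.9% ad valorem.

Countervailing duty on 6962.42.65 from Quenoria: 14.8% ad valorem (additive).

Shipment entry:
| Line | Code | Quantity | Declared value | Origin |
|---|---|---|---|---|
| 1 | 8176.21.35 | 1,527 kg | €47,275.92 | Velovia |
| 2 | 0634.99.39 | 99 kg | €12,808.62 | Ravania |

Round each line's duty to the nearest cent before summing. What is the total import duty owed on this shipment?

€19,187.46

Line 1 (8176.21.35, Velovia, 1,527 kg, €47,275.92):
Base rate for 8176.21.35 is 33%.
Duty = €47,275.92 × 33% = €15,601.05.
Line 2 (0634.99.39, Ravania, 99 kg, €12,808.62):
Base rate for 0634.99.39 is 35%.
Origin Ravania qualifies under the Hesia–Ravania agreement and 0634.99.39 is covered: preferential rate 28% applies instead.
The additional-duty order on 0634.99.39 targets Quenoria, not Ravania; it does not apply.
Duty = €12,808.62 × 28% = €3,586.41.
Total = €15,601.05 + €3,586.41 = €19,187.46.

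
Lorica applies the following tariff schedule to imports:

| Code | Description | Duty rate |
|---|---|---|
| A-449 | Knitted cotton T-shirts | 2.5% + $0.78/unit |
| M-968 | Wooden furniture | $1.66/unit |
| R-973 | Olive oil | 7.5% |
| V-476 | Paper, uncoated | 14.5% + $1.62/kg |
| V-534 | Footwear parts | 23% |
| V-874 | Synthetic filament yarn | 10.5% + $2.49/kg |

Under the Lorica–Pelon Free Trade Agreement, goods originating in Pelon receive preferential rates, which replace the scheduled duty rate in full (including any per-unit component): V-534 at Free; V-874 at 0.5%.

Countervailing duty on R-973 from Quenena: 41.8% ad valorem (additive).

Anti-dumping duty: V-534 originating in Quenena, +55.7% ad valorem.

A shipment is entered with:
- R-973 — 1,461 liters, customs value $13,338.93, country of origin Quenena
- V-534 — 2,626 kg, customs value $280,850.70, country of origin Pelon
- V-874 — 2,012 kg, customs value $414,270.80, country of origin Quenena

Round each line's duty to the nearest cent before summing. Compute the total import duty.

$55,084.40

Line 1 (R-973, Quenena, 1,461 liters, $13,338.93):
Base rate for R-973 is 7.5%.
Additional duty on R-973 from Quenena: +41.8%. Applied ad valorem rate: 7.5% + 41.8% = 49.3%.
Duty = $13,338.93 × 49.3% = $6,576.09.
Line 2 (V-534, Pelon, 2,626 kg, $280,850.70):
Base rate for V-534 is 23%.
Origin Pelon qualifies under the Lorica–Pelon agreement and V-534 is covered: preferential rate Free applies instead.
The additional-duty order on V-534 targets Quenena, not Pelon; it does not apply.
Duty = $280,850.70 × 0% = $0.00.
Line 3 (V-874, Quenena, 2,012 kg, $414,270.80):
Base rate for V-874 is 10.5% + $2.49/kg.
V-874 has an FTA preferential rate, but origin Quenena is not Pelon; base rate stands.
Duty = $414,270.80 × 10.5% + 2,012 × $2.49 = $48,508.31.
Total = $6,576.09 + $0.00 + $48,508.31 = $55,084.40.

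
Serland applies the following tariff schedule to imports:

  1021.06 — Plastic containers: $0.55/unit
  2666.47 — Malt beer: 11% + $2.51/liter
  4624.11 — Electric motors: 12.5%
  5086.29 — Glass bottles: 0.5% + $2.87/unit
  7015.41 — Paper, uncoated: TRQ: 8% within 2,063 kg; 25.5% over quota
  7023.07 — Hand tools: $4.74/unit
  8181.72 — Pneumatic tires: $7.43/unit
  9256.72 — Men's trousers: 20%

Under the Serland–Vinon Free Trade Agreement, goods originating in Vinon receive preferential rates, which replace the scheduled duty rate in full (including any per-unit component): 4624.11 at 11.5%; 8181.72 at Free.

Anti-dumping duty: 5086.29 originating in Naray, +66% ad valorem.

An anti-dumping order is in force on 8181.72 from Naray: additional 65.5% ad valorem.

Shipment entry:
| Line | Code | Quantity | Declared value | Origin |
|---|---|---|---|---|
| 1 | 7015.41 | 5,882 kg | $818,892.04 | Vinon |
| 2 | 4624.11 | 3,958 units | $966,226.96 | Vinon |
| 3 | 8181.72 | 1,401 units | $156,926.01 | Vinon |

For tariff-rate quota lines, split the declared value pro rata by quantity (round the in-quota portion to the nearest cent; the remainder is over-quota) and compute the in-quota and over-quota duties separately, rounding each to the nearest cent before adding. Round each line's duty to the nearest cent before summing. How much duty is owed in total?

$269,671.67

Line 1 (7015.41, Vinon, 5,882 kg, $818,892.04):
Code 7015.41 is under a tariff-rate quota (threshold 2,063 kg). In-quota: 2,063 kg at 8%; over-quota: 3,819 kg at 25.5%.
Pro-rata value split: in-quota = $818,892.04 × 2,063/5,882 = $287,210.86; over-quota = $818,892.04 − $287,210.86 = $531,681.18.
In-quota duty = $287,210.86 × 8% = $22,976.87. Over-quota duty = $531,681.18 × 25.5% = $135,578.70.
Line duty = $22,976.87 + $135,578.70 = $158,555.57.
Line 2 (4624.11, Vinon, 3,958 units, $966,226.96):
Base rate for 4624.11 is 12.5%.
Origin Vinon qualifies under the Serland–Vinon agreement and 4624.11 is covered: preferential rate 11.5% applies instead.
Duty = $966,226.96 × 11.5% = $111,116.10.
Line 3 (8181.72, Vinon, 1,401 units, $156,926.01):
Base rate for 8181.72 is $7.43/unit.
Origin Vinon qualifies under the Serland–Vinon agreement and 8181.72 is covered: preferential rate Free applies instead.
The additional-duty order on 8181.72 targets Naray, not Vinon; it does not apply.
Duty = $156,926.01 × 0% = $0.00.
Total = $158,555.57 + $111,116.10 + $0.00 = $269,671.67.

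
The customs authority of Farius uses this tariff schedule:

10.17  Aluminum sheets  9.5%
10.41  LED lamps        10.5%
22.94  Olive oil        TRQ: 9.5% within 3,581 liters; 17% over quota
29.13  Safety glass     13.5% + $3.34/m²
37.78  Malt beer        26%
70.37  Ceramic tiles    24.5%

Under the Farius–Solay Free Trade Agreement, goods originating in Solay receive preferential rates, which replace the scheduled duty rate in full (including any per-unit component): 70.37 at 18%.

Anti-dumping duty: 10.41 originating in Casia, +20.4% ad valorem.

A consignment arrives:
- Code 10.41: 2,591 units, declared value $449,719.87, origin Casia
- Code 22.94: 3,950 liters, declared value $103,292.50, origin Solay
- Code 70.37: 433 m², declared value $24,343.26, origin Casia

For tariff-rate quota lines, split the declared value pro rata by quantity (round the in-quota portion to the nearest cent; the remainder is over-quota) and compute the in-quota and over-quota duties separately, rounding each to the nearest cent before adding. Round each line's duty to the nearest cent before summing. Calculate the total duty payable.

Line 1 (10.41, Casia, 2,591 units, $449,719.87):
Base rate for 10.41 is 10.5%.
Additional duty on 10.41 from Casia: +20.4%. Applied ad valorem rate: 10.5% + 20.4% = 30.9%.
Duty = $449,719.87 × 30.9% = $138,963.44.
Line 2 (22.94, Solay, 3,950 liters, $103,292.50):
Code 22.94 is under a tariff-rate quota (threshold 3,581 liters). In-quota: 3,581 liters at 9.5%; over-quota: 369 liters at 17%.
Pro-rata value split: in-quota = $103,292.50 × 3,581/3,950 = $93,643.15; over-quota = $103,292.50 − $93,643.15 = $9,649.35.
In-quota duty = $93,643.15 × 9.5% = $8,896.10. Over-quota duty = $9,649.35 × 17% = $1,640.39.
Line duty = $8,896.10 + $1,640.39 = $10,536.49.
Line 3 (70.37, Casia, 433 m², $24,343.26):
Base rate for 70.37 is 24.5%.
70.37 has an FTA preferential rate, but origin Casia is not Solay; base rate stands.
Duty = $24,343.26 × 24.5% = $5,964.10.
Total = $138,963.44 + $10,536.49 + $5,964.10 = $155,464.03.

$155,464.03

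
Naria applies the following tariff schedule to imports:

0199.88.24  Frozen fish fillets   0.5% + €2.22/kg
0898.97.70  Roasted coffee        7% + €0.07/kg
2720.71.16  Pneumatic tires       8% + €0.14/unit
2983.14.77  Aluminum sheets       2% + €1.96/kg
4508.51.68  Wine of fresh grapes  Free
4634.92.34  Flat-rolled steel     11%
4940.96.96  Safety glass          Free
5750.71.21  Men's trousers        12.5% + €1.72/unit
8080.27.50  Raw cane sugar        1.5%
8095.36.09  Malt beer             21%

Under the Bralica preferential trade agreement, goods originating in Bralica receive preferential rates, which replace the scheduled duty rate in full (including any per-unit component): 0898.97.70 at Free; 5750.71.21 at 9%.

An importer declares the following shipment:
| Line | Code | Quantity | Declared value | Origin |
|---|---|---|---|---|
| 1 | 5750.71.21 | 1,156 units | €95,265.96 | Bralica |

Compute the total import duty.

Line 1 (5750.71.21, Bralica, 1,156 units, €95,265.96):
Base rate for 5750.71.21 is 12.5% + €1.72/unit.
Origin Bralica qualifies under the Naria–Bralica agreement and 5750.71.21 is covered: preferential rate 9% applies instead.
Duty = €95,265.96 × 9% = €8,573.94.

€8,573.94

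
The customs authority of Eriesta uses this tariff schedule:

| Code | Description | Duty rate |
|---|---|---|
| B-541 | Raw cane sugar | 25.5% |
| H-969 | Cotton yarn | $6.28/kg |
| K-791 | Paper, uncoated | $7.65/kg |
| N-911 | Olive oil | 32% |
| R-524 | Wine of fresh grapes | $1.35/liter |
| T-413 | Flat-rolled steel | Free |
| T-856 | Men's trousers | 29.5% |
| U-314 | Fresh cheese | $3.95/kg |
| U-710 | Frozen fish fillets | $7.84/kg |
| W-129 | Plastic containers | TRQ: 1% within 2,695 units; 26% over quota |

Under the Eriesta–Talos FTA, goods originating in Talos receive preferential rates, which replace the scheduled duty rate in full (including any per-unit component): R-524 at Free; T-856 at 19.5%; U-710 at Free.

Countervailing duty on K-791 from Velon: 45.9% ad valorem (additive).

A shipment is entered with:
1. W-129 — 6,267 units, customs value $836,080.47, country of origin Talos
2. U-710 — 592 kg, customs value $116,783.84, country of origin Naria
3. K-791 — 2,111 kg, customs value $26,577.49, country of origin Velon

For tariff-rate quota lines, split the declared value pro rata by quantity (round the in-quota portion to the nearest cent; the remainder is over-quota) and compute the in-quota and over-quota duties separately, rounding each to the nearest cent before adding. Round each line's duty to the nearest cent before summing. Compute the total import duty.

$160,485.44

Line 1 (W-129, Talos, 6,267 units, $836,080.47):
Code W-129 is under a tariff-rate quota (threshold 2,695 units). In-quota: 2,695 units at 1%; over-quota: 3,572 units at 26%.
Pro-rata value split: in-quota = $836,080.47 × 2,695/6,267 = $359,539.95; over-quota = $836,080.47 − $359,539.95 = $476,540.52.
In-quota duty = $359,539.95 × 1% = $3,595.40. Over-quota duty = $476,540.52 × 26% = $123,900.54.
Line duty = $3,595.40 + $123,900.54 = $127,495.94.
Line 2 (U-710, Naria, 592 kg, $116,783.84):
Base rate for U-710 is $7.84/kg.
U-710 has an FTA preferential rate, but origin Naria is not Talos; base rate stands.
Duty = 592 × $7.84 = $4,641.28.
Line 3 (K-791, Velon, 2,111 kg, $26,577.49):
Base rate for K-791 is $7.65/kg.
Additional duty on K-791 from Velon: +45.9% ad valorem. Applied ad valorem rate = 45.9%.
Duty = $26,577.49 × 45.9% + 2,111 × $7.65 = $28,348.22.
Total = $127,495.94 + $4,641.28 + $28,348.22 = $160,485.44.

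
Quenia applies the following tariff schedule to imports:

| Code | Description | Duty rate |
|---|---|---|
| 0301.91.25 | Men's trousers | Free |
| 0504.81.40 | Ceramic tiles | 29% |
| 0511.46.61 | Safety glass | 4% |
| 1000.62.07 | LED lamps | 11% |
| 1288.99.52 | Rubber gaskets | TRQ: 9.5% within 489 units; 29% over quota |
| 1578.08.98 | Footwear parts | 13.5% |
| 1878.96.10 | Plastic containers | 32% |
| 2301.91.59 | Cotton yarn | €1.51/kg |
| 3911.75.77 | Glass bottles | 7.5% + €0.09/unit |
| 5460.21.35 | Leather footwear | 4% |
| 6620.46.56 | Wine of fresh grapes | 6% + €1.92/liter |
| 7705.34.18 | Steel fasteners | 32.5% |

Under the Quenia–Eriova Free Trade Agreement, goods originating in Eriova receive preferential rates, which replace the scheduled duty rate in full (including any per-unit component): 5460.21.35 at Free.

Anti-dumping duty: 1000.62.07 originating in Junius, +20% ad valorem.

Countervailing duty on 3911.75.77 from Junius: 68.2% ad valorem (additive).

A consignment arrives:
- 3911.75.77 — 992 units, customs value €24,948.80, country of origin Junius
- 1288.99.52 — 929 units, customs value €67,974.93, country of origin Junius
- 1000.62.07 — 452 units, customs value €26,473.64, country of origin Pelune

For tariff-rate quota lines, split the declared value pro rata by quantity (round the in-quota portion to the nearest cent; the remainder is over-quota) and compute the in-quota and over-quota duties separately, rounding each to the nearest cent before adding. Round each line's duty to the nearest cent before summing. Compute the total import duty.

€34,623.22

Line 1 (3911.75.77, Junius, 992 units, €24,948.80):
Base rate for 3911.75.77 is 7.5% + €0.09/unit.
Additional duty on 3911.75.77 from Junius: +68.2%. Applied ad valorem rate: 7.5% + 68.2% = 75.7%.
Duty = €24,948.80 × 75.7% + 992 × €0.09 = €18,975.52.
Line 2 (1288.99.52, Junius, 929 units, €67,974.93):
Code 1288.99.52 is under a tariff-rate quota (threshold 489 units). In-quota: 489 units at 9.5%; over-quota: 440 units at 29%.
Pro-rata value split: in-quota = €67,974.93 × 489/929 = €35,780.13; over-quota = €67,974.93 − €35,780.13 = €32,194.80.
In-quota duty = €35,780.13 × 9.5% = €3,399.11. Over-quota duty = €32,194.80 × 29% = €9,336.49.
Line duty = €3,399.11 + €9,336.49 = €12,735.60.
Line 3 (1000.62.07, Pelune, 452 units, €26,473.64):
Base rate for 1000.62.07 is 11%.
The additional-duty order on 1000.62.07 targets Junius, not Pelune; it does not apply.
Duty = €26,473.64 × 11% = €2,912.10.
Total = €18,975.52 + €12,735.60 + €2,912.10 = €34,623.22.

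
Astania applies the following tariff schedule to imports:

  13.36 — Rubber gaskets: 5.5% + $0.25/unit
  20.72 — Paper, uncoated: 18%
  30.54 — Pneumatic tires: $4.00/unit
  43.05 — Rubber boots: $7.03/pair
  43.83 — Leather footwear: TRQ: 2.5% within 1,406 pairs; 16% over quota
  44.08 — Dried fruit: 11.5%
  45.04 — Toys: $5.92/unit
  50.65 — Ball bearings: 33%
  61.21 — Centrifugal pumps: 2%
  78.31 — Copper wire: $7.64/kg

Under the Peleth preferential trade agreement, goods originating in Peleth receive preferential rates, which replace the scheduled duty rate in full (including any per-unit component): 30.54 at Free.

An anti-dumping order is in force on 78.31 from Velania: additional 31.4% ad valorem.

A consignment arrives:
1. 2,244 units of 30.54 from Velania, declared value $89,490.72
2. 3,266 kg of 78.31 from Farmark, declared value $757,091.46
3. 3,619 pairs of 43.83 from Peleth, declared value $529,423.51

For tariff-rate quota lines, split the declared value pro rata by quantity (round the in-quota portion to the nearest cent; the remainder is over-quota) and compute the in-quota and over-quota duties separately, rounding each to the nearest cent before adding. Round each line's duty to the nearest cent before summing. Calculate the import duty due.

Line 1 (30.54, Velania, 2,244 units, $89,490.72):
Base rate for 30.54 is $4.00/unit.
30.54 has an FTA preferential rate, but origin Velania is not Peleth; base rate stands.
Duty = 2,244 × $4.00 = $8,976.00.
Line 2 (78.31, Farmark, 3,266 kg, $757,091.46):
Base rate for 78.31 is $7.64/kg.
The additional-duty order on 78.31 targets Velania, not Farmark; it does not apply.
Duty = 3,266 × $7.64 = $24,952.24.
Line 3 (43.83, Peleth, 3,619 pairs, $529,423.51):
Code 43.83 is under a tariff-rate quota (threshold 1,406 pairs). In-quota: 1,406 pairs at 2.5%; over-quota: 2,213 pairs at 16%.
Pro-rata value split: in-quota = $529,423.51 × 1,406/3,619 = $205,683.74; over-quota = $529,423.51 − $205,683.74 = $323,739.77.
In-quota duty = $205,683.74 × 2.5% = $5,142.09. Over-quota duty = $323,739.77 × 16% = $51,798.36.
Line duty = $5,142.09 + $51,798.36 = $56,940.45.
Total = $8,976.00 + $24,952.24 + $56,940.45 = $90,868.69.

$90,868.69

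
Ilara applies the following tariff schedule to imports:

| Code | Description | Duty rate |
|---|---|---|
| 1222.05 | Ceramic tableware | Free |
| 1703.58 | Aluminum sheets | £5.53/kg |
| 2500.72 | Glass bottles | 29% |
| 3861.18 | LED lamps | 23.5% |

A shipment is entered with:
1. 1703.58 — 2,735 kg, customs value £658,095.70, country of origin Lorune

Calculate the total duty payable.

£15,124.55

Line 1 (1703.58, Lorune, 2,735 kg, £658,095.70):
Base rate for 1703.58 is £5.53/kg.
Duty = 2,735 × £5.53 = £15,124.55.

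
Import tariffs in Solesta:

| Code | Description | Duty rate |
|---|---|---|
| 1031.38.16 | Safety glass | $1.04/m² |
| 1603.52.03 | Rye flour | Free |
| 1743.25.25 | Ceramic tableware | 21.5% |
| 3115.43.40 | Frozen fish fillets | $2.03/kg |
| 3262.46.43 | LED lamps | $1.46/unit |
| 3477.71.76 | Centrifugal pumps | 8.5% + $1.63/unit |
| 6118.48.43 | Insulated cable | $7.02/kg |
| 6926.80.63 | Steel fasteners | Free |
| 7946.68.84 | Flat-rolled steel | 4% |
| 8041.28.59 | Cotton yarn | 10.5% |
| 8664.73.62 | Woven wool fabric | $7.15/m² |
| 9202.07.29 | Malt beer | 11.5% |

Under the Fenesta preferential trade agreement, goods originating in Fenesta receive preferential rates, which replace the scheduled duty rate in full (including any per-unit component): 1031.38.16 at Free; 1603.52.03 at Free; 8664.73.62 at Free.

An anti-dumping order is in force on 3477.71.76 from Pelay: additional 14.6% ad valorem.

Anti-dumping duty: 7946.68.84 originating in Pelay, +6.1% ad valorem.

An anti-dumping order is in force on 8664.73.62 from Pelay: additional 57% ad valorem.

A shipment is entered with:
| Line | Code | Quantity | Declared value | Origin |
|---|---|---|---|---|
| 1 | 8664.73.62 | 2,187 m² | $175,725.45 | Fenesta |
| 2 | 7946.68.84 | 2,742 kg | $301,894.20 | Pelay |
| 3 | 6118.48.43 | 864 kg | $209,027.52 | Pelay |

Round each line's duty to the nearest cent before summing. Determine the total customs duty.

$36,556.59

Line 1 (8664.73.62, Fenesta, 2,187 m², $175,725.45):
Base rate for 8664.73.62 is $7.15/m².
Origin Fenesta qualifies under the Solesta–Fenesta agreement and 8664.73.62 is covered: preferential rate Free applies instead.
The additional-duty order on 8664.73.62 targets Pelay, not Fenesta; it does not apply.
Duty = $175,725.45 × 0% = $0.00.
Line 2 (7946.68.84, Pelay, 2,742 kg, $301,894.20):
Base rate for 7946.68.84 is 4%.
Additional duty on 7946.68.84 from Pelay: +6.1%. Applied ad valorem rate: 4% + 6.1% = 10.1%.
Duty = $301,894.20 × 10.1% = $30,491.31.
Line 3 (6118.48.43, Pelay, 864 kg, $209,027.52):
Base rate for 6118.48.43 is $7.02/kg.
Duty = 864 × $7.02 = $6,065.28.
Total = $0.00 + $30,491.31 + $6,065.28 = $36,556.59.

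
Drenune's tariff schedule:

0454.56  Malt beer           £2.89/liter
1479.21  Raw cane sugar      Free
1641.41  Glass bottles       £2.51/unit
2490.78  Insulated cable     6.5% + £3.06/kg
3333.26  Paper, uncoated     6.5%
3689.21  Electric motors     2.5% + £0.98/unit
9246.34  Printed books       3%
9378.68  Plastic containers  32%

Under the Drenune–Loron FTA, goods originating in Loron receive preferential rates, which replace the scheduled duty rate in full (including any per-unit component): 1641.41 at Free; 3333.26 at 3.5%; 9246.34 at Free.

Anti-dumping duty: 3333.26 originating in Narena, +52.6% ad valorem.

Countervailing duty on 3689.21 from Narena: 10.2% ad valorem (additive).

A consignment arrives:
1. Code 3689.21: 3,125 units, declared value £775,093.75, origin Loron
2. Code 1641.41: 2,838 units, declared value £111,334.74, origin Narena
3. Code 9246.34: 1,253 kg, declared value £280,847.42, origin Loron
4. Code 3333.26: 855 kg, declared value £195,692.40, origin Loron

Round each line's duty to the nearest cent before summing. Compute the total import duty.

£36,412.45

Line 1 (3689.21, Loron, 3,125 units, £775,093.75):
Base rate for 3689.21 is 2.5% + £0.98/unit.
Origin Loron is the FTA partner but 3689.21 is not on the preference list; base rate stands.
The additional-duty order on 3689.21 targets Narena, not Loron; it does not apply.
Duty = £775,093.75 × 2.5% + 3,125 × £0.98 = £22,439.84.
Line 2 (1641.41, Narena, 2,838 units, £111,334.74):
Base rate for 1641.41 is £2.51/unit.
1641.41 has an FTA preferential rate, but origin Narena is not Loron; base rate stands.
Duty = 2,838 × £2.51 = £7,123.38.
Line 3 (9246.34, Loron, 1,253 kg, £280,847.42):
Base rate for 9246.34 is 3%.
Origin Loron qualifies under the Drenune–Loron agreement and 9246.34 is covered: preferential rate Free applies instead.
Duty = £280,847.42 × 0% = £0.00.
Line 4 (3333.26, Loron, 855 kg, £195,692.40):
Base rate for 3333.26 is 6.5%.
Origin Loron qualifies under the Drenune–Loron agreement and 3333.26 is covered: preferential rate 3.5% applies instead.
The additional-duty order on 3333.26 targets Narena, not Loron; it does not apply.
Duty = £195,692.40 × 3.5% = £6,849.23.
Total = £22,439.84 + £7,123.38 + £0.00 + £6,849.23 = £36,412.45.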